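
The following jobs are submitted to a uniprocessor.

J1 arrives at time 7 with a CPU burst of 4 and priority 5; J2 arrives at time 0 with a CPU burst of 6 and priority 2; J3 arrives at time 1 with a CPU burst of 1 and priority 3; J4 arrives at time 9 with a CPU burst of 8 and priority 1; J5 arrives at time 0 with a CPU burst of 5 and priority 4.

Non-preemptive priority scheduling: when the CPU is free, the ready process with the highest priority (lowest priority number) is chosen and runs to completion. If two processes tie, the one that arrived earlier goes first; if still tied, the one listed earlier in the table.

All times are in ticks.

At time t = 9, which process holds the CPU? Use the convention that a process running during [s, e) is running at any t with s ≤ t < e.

J5

Gantt: | J2 0-6 | J3 6-7 | J5 7-12 | J4 12-20 | J1 20-24 |
Completion: J1=24  J2=6  J3=7  J4=20  J5=12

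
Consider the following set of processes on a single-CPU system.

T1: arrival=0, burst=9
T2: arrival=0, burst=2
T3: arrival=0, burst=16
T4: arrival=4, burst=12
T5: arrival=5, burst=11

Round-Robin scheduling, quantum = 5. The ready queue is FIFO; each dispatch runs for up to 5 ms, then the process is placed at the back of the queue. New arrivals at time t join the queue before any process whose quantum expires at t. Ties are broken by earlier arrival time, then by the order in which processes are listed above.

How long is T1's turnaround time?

26

Schedule: | T1 0-5 | T2 5-7 | T3 7-12 | T4 12-17 | T5 17-22 | T1 22-26 | T3 26-31 | T4 31-36 | T5 36-41 | T3 41-46 | T4 46-48 | T5 48-49 | T3 49-50 |
Completion: T1=26  T2=7  T3=50  T4=48  T5=49
Turnaround (C−A): T1=26  T2=7  T3=50  T4=44  T5=44
Turnaround(T1) = completion − arrival = 26 − 0 = 26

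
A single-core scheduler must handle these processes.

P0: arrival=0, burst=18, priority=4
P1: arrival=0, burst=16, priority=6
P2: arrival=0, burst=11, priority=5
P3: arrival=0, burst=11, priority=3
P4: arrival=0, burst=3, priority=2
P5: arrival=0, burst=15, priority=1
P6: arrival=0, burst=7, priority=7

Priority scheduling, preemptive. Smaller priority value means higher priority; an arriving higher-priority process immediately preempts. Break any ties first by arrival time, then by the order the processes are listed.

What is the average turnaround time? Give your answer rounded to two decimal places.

Schedule: | P5 0-15 | P4 15-18 | P3 18-29 | P0 29-47 | P2 47-58 | P1 58-74 | P6 74-81 |
Completion: P0=47  P1=74  P2=58  P3=29  P4=18  P5=15  P6=81
Turnaround times: P0=47, P1=74, P2=58, P3=29, P4=18, P5=15, P6=81
Average turnaround = (47+74+58+29+18+15+81) / 7 = 322/7 = 46.00

46.00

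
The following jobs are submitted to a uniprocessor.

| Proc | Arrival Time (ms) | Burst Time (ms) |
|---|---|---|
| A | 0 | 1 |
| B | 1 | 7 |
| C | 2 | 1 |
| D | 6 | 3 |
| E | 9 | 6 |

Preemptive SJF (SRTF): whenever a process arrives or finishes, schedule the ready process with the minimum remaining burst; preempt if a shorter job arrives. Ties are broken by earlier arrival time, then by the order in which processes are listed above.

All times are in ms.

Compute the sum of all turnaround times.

25

Gantt: | A 0-1 | B 1-2 | C 2-3 | B 3-9 | D 9-12 | E 12-18 |
Completion: A=1  B=9  C=3  D=12  E=18
Turnaround = completion − arrival: A=1, B=8, C=1, D=6, E=9
Total turnaround = 1 + 8 + 1 + 6 + 9 = 25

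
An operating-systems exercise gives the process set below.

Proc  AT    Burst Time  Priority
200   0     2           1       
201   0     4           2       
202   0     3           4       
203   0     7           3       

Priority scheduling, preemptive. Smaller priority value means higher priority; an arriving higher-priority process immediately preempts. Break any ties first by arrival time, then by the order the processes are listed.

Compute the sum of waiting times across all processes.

Gantt: | 200 0-2 | 201 2-6 | 203 6-13 | 202 13-16 |
Completion: 200=2  201=6  202=16  203=13
Waiting = turnaround − burst: 200=0, 201=2, 202=13, 203=6
Total waiting = 0 + 2 + 13 + 6 = 21

21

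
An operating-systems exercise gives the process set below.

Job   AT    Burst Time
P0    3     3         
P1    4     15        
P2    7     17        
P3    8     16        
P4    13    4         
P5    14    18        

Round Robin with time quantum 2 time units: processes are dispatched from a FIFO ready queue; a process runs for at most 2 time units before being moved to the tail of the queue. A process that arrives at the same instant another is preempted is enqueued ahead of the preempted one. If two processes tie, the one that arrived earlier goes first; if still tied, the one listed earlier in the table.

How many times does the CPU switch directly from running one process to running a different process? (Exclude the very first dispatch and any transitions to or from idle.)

Gantt: | idle 0-3 | P0 3-5 | P1 5-7 | P0 7-8 | P2 8-10 | P1 10-12 | P3 12-14 | P2 14-16 | P1 16-18 | P4 18-20 | P5 20-22 | P3 22-24 | P2 24-26 | P1 26-28 | P4 28-30 | P5 30-32 | P3 32-34 | P2 34-36 | P1 36-38 | P5 38-40 | P3 40-42 | P2 42-44 | P1 44-46 | P5 46-48 | P3 48-50 | P2 50-52 | P1 52-54 | P5 54-56 | P3 56-58 | P2 58-60 | P1 60-61 | P5 61-63 | P3 63-65 | P2 65-67 | P5 67-69 | P3 69-71 | P2 71-72 | P5 72-76 |
Completion: P0=8  P1=61  P2=72  P3=71  P4=30  P5=76

36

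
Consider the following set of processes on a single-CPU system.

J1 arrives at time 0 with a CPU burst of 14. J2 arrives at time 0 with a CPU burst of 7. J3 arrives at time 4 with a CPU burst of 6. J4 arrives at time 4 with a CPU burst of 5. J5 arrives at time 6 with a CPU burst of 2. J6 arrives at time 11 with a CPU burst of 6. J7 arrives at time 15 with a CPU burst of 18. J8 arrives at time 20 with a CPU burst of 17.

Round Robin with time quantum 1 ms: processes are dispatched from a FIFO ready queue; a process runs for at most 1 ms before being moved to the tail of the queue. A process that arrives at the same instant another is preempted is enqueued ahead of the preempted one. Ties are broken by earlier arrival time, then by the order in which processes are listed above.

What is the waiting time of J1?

Gantt: | J1 0-1 | J2 1-2 | J1 2-3 | J2 3-4 | J1 4-5 | J3 5-6 | J4 6-7 | J2 7-8 | J1 8-9 | J5 9-10 | J3 10-11 | J4 11-12 | J2 12-13 | J1 13-14 | J5 14-15 | J6 15-16 | J3 16-17 | J4 17-18 | J2 18-19 | J1 19-20 | J7 20-21 | J6 21-22 | J3 22-23 | J4 23-24 | J2 24-25 | J8 25-26 | J1 26-27 | J7 27-28 | J6 28-29 | J3 29-30 | J4 30-31 | J2 31-32 | J8 32-33 | J1 33-34 | J7 34-35 | J6 35-36 | J3 36-37 | J8 37-38 | J1 38-39 | J7 39-40 | J6 40-41 | J8 41-42 | J1 42-43 | J7 43-44 | J6 44-45 | J8 45-46 | J1 46-47 | J7 47-48 | J8 48-49 | J1 49-50 | J7 50-51 | J8 51-52 | J1 52-53 | J7 53-54 | J8 54-55 | J1 55-56 | J7 56-57 | J8 57-58 | J7 58-59 | J8 59-60 | J7 60-61 | J8 61-62 | J7 62-63 | J8 63-64 | J7 64-65 | J8 65-66 | J7 66-67 | J8 67-68 | J7 68-69 | J8 69-70 | J7 70-71 | J8 71-72 | J7 72-73 | J8 73-74 | J7 74-75 |
Completion: J1=56  J2=32  J3=37  J4=31  J5=15  J6=45  J7=75  J8=74
Waiting(J1) = turnaround − burst = 56 − 14 = 42

42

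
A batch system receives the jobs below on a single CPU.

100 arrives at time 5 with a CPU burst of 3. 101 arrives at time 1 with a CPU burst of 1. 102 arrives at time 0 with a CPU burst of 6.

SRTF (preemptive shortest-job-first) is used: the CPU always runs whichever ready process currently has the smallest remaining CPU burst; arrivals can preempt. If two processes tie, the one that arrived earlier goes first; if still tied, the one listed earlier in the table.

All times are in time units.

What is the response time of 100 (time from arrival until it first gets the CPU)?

Schedule: | 102 0-1 | 101 1-2 | 102 2-7 | 100 7-10 |
Completion: 100=10  101=2  102=7
Turnaround (C−A): 100=5  101=1  102=7
Response(100) = first start − arrival = 7 − 5 = 2

2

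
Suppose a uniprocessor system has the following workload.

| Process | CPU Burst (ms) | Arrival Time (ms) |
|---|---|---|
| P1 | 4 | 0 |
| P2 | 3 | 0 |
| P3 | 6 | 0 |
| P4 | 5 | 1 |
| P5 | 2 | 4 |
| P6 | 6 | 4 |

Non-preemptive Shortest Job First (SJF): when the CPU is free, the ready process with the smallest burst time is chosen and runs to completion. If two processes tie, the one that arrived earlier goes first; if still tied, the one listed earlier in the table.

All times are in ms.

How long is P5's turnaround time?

Schedule: | P2 0-3 | P1 3-7 | P5 7-9 | P4 9-14 | P3 14-20 | P6 20-26 |
Completion: P1=7  P2=3  P3=20  P4=14  P5=9  P6=26
Turnaround (C−A): P1=7  P2=3  P3=20  P4=13  P5=5  P6=22
Turnaround(P5) = completion − arrival = 9 − 4 = 5

5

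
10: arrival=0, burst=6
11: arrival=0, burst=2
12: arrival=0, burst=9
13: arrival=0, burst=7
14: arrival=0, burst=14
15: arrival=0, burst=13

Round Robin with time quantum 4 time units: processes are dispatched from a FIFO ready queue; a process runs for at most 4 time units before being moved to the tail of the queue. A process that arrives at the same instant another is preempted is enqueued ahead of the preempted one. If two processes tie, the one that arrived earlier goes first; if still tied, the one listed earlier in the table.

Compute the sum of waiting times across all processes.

151

Schedule: | 10 0-4 | 11 4-6 | 12 6-10 | 13 10-14 | 14 14-18 | 15 18-22 | 10 22-24 | 12 24-28 | 13 28-31 | 14 31-35 | 15 35-39 | 12 39-40 | 14 40-44 | 15 44-48 | 14 48-50 | 15 50-51 |
Completion: 10=24  11=6  12=40  13=31  14=50  15=51
Waiting = turnaround − burst: 10=18, 11=4, 12=31, 13=24, 14=36, 15=38
Total waiting = 18 + 4 + 31 + 24 + 36 + 38 = 151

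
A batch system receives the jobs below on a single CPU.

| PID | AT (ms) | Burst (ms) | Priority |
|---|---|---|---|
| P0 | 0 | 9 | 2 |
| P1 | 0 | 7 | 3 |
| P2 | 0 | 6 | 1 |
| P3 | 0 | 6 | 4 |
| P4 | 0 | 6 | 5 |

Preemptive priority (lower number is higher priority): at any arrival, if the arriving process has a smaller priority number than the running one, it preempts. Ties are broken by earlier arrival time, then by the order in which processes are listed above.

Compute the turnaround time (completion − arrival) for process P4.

Gantt: | P2 0-6 | P0 6-15 | P1 15-22 | P3 22-28 | P4 28-34 |
Completion: P0=15  P1=22  P2=6  P3=28  P4=34
Turnaround(P4) = completion − arrival = 34 − 0 = 34

34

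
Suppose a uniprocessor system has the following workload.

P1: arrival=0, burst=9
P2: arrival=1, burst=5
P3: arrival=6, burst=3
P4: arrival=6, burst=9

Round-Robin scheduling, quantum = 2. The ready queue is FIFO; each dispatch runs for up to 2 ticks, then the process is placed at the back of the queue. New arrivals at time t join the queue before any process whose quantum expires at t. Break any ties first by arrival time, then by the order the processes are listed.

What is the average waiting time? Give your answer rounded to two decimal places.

Schedule: | P1 0-2 | P2 2-4 | P1 4-6 | P2 6-8 | P3 8-10 | P4 10-12 | P1 12-14 | P2 14-15 | P3 15-16 | P4 16-18 | P1 18-20 | P4 20-22 | P1 22-23 | P4 23-26 |
Completion: P1=23  P2=15  P3=16  P4=26
Turnaround (C−A): P1=23  P2=14  P3=10  P4=20
Waiting times: P1=14, P2=9, P3=7, P4=11
Average waiting = (14+9+7+11) / 4 = 41/4 = 10.25

10.25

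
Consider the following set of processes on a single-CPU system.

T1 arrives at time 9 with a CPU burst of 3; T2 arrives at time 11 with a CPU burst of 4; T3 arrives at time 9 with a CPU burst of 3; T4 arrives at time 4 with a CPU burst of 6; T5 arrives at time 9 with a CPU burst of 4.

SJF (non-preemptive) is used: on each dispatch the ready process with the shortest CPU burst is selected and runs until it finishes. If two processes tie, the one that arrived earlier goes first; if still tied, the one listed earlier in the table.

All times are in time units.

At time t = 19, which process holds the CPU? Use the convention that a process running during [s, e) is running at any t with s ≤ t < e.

T5

Timeline: | idle 0-4 | T4 4-10 | T1 10-13 | T3 13-16 | T5 16-20 | T2 20-24 |
Completion: T1=13  T2=24  T3=16  T4=10  T5=20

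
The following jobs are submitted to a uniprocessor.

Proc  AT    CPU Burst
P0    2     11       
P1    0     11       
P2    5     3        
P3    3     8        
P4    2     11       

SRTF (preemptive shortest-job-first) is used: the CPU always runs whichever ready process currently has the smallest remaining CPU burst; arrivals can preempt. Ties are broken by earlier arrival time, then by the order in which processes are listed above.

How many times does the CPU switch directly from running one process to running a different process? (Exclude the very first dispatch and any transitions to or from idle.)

Timeline: | P1 0-5 | P2 5-8 | P1 8-14 | P3 14-22 | P0 22-33 | P4 33-44 |
Completion: P0=33  P1=14  P2=8  P3=22  P4=44
Turnaround (C−A): P0=31  P1=14  P2=3  P3=19  P4=42

5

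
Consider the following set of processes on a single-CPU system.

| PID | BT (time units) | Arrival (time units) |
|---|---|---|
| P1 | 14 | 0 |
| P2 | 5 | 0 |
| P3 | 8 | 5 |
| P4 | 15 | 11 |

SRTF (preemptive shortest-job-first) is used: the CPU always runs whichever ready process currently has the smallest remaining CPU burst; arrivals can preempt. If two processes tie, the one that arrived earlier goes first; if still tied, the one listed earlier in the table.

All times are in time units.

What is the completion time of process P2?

Timeline: | P2 0-5 | P3 5-13 | P1 13-27 | P4 27-42 |
Completion: P1=27  P2=5  P3=13  P4=42
Turnaround (C−A): P1=27  P2=5  P3=8  P4=31

5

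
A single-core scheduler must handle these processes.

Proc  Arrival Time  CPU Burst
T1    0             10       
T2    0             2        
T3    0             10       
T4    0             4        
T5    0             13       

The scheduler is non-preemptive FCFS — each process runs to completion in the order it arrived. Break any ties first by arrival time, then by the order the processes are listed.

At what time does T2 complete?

12

Schedule: | T1 0-10 | T2 10-12 | T3 12-22 | T4 22-26 | T5 26-39 |
Completion: T1=10  T2=12  T3=22  T4=26  T5=39
Turnaround (C−A): T1=10  T2=12  T3=22  T4=26  T5=39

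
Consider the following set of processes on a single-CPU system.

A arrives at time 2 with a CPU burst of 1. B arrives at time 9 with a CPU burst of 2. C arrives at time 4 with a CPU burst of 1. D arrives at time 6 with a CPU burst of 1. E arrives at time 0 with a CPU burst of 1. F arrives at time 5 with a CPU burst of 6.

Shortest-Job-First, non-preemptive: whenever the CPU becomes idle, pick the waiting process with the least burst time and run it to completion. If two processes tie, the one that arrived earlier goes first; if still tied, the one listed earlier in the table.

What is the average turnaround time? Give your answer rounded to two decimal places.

3.33

Gantt: | E 0-1 | idle 1-2 | A 2-3 | idle 3-4 | C 4-5 | F 5-11 | D 11-12 | B 12-14 |
Completion: A=3  B=14  C=5  D=12  E=1  F=11
Turnaround (C−A): A=1  B=5  C=1  D=6  E=1  F=6
Turnaround times: A=1, B=5, C=1, D=6, E=1, F=6
Average turnaround = (1+5+1+6+1+6) / 6 = 20/6 = 3.33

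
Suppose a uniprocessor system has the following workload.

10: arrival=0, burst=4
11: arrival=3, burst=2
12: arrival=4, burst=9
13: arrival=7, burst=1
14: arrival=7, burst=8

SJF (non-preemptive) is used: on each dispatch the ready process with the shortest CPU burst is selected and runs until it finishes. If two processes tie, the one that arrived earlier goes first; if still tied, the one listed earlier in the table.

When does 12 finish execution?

Gantt: | 10 0-4 | 11 4-6 | 12 6-15 | 13 15-16 | 14 16-24 |
Completion: 10=4  11=6  12=15  13=16  14=24
Turnaround (C−A): 10=4  11=3  12=11  13=9  14=17

15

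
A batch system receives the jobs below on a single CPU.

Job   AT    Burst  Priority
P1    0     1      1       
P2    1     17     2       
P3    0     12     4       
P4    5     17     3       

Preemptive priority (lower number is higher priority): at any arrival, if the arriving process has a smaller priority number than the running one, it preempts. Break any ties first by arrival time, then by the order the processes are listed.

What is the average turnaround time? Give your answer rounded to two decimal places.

Timeline: | P1 0-1 | P2 1-18 | P4 18-35 | P3 35-47 |
Completion: P1=1  P2=18  P3=47  P4=35
Turnaround (C−A): P1=1  P2=17  P3=47  P4=30
Turnaround times: P1=1, P2=17, P3=47, P4=30
Average turnaround = (1+17+47+30) / 4 = 95/4 = 23.75

23.75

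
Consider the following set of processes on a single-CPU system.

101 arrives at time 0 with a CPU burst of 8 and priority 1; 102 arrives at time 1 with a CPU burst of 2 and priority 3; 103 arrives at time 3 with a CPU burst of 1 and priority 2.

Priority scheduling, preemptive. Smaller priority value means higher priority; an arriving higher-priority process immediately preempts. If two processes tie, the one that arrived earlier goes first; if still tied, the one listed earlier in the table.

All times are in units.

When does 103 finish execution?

Timeline: | 101 0-8 | 103 8-9 | 102 9-11 |
Completion: 101=8  102=11  103=9
Turnaround (C−A): 101=8  102=10  103=6

9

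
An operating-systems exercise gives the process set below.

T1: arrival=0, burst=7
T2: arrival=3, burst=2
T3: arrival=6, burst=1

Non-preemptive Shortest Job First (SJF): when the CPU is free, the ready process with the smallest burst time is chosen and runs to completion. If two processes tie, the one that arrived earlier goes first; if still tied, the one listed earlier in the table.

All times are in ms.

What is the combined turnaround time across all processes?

Gantt: | T1 0-7 | T3 7-8 | T2 8-10 |
Completion: T1=7  T2=10  T3=8
Turnaround = completion − arrival: T1=7, T2=7, T3=2
Total turnaround = 7 + 7 + 2 = 16

16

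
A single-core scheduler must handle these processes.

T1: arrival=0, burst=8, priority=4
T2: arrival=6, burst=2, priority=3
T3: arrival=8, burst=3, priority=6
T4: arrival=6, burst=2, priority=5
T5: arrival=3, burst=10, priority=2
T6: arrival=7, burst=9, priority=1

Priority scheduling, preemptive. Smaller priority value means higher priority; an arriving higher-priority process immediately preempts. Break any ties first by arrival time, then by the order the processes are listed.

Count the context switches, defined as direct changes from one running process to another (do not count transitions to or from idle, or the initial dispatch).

Gantt: | T1 0-3 | T5 3-7 | T6 7-16 | T5 16-22 | T2 22-24 | T1 24-29 | T4 29-31 | T3 31-34 |
Completion: T1=29  T2=24  T3=34  T4=31  T5=22  T6=16
Turnaround (C−A): T1=29  T2=18  T3=26  T4=25  T5=19  T6=9

7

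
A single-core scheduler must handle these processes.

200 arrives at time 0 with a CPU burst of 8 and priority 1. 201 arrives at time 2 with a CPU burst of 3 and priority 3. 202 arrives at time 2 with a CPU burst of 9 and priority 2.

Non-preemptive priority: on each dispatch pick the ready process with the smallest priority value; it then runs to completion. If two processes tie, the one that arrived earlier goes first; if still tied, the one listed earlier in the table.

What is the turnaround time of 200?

Timeline: | 200 0-8 | 202 8-17 | 201 17-20 |
Completion: 200=8  201=20  202=17
Turnaround(200) = completion − arrival = 8 − 0 = 8

8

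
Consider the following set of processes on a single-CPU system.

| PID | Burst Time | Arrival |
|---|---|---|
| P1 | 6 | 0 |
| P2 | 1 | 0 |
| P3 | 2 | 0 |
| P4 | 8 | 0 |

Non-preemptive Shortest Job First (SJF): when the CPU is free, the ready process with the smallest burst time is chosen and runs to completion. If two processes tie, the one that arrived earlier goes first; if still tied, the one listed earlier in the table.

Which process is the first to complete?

P2

Timeline: | P2 0-1 | P3 1-3 | P1 3-9 | P4 9-17 |
Completion: P1=9  P2=1  P3=3  P4=17
Turnaround (C−A): P1=9  P2=1  P3=3  P4=17
Finish order: P2 → P3 → P1 → P4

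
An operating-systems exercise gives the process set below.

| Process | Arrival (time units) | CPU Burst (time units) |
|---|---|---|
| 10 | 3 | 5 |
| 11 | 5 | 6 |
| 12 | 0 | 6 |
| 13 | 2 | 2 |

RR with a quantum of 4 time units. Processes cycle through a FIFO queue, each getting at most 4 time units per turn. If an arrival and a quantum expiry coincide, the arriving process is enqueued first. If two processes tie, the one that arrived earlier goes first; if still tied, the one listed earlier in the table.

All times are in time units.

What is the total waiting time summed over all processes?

25

Timeline: | 12 0-4 | 13 4-6 | 10 6-10 | 12 10-12 | 11 12-16 | 10 16-17 | 11 17-19 |
Completion: 10=17  11=19  12=12  13=6
Turnaround (C−A): 10=14  11=14  12=12  13=4
Waiting = turnaround − burst: 10=9, 11=8, 12=6, 13=2
Total waiting = 9 + 8 + 6 + 2 = 25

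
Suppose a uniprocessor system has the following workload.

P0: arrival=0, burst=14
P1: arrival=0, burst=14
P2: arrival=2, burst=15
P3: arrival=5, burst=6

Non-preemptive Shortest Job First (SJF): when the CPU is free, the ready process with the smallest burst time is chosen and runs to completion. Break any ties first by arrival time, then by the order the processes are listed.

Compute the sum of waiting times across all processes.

61

Gantt: | P0 0-14 | P3 14-20 | P1 20-34 | P2 34-49 |
Completion: P0=14  P1=34  P2=49  P3=20
Turnaround (C−A): P0=14  P1=34  P2=47  P3=15
Waiting = turnaround − burst: P0=0, P1=20, P2=32, P3=9
Total waiting = 0 + 20 + 32 + 9 = 61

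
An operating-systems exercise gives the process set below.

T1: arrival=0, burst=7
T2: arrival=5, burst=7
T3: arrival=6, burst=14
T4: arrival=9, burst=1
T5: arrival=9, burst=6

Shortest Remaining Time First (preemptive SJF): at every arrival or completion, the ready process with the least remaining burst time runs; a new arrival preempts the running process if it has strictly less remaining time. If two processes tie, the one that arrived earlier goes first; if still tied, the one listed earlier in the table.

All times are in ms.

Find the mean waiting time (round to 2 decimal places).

Gantt: | T1 0-7 | T2 7-9 | T4 9-10 | T2 10-15 | T5 15-21 | T3 21-35 |
Completion: T1=7  T2=15  T3=35  T4=10  T5=21
Turnaround (C−A): T1=7  T2=10  T3=29  T4=1  T5=12
Waiting times: T1=0, T2=3, T3=15, T4=0, T5=6
Average waiting = (0+3+15+0+6) / 5 = 24/5 = 4.80

4.80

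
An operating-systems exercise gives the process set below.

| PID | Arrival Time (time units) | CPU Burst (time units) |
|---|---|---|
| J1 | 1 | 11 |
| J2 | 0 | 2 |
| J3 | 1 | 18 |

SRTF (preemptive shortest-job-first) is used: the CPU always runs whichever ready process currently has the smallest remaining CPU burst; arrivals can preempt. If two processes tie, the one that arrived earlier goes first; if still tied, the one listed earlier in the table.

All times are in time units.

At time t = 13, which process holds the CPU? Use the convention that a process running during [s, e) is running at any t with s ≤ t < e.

J3

Gantt: | J2 0-2 | J1 2-13 | J3 13-31 |
Completion: J1=13  J2=2  J3=31
Turnaround (C−A): J1=12  J2=2  J3=30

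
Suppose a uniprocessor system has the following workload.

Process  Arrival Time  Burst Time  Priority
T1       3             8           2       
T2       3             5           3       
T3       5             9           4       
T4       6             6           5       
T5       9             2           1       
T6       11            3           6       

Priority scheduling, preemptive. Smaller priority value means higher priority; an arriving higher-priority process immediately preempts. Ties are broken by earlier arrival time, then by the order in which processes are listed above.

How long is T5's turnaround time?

Timeline: | idle 0-3 | T1 3-9 | T5 9-11 | T1 11-13 | T2 13-18 | T3 18-27 | T4 27-33 | T6 33-36 |
Completion: T1=13  T2=18  T3=27  T4=33  T5=11  T6=36
Turnaround (C−A): T1=10  T2=15  T3=22  T4=27  T5=2  T6=25
Turnaround(T5) = completion − arrival = 11 − 9 = 2

2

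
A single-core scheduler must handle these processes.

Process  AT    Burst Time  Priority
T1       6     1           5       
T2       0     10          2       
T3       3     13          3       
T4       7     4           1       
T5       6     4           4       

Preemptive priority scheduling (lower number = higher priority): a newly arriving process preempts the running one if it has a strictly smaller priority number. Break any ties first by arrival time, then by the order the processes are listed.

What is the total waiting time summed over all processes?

61

Gantt: | T2 0-7 | T4 7-11 | T2 11-14 | T3 14-27 | T5 27-31 | T1 31-32 |
Completion: T1=32  T2=14  T3=27  T4=11  T5=31
Waiting = turnaround − burst: T1=25, T2=4, T3=11, T4=0, T5=21
Total waiting = 25 + 4 + 11 + 0 + 21 = 61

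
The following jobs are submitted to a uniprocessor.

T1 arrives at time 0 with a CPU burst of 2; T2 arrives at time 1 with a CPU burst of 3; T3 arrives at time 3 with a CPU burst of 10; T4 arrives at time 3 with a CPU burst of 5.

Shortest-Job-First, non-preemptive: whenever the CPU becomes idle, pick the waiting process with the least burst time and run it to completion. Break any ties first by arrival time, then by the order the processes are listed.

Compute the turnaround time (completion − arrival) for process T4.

Gantt: | T1 0-2 | T2 2-5 | T4 5-10 | T3 10-20 |
Completion: T1=2  T2=5  T3=20  T4=10
Turnaround(T4) = completion − arrival = 10 − 3 = 7

7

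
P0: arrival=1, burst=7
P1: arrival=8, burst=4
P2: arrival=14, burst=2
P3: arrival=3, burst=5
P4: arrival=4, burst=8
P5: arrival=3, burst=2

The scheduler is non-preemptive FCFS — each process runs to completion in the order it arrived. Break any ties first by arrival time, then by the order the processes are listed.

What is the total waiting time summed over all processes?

Schedule: | idle 0-1 | P0 1-8 | P3 8-13 | P5 13-15 | P4 15-23 | P1 23-27 | P2 27-29 |
Completion: P0=8  P1=27  P2=29  P3=13  P4=23  P5=15
Turnaround (C−A): P0=7  P1=19  P2=15  P3=10  P4=19  P5=12
Waiting = turnaround − burst: P0=0, P1=15, P2=13, P3=5, P4=11, P5=10
Total waiting = 0 + 15 + 13 + 5 + 11 + 10 = 54

54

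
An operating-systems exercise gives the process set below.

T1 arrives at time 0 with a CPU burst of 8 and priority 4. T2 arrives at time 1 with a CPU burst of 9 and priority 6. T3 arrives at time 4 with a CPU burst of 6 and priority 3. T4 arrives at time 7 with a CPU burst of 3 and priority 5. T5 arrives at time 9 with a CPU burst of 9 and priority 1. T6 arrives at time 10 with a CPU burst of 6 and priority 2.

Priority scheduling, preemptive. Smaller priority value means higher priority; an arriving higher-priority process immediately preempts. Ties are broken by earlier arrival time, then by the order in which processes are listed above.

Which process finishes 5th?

T4

Gantt: | T1 0-4 | T3 4-9 | T5 9-18 | T6 18-24 | T3 24-25 | T1 25-29 | T4 29-32 | T2 32-41 |
Completion: T1=29  T2=41  T3=25  T4=32  T5=18  T6=24
Turnaround (C−A): T1=29  T2=40  T3=21  T4=25  T5=9  T6=14
Finish order: T5 → T6 → T3 → T1 → T4 → T2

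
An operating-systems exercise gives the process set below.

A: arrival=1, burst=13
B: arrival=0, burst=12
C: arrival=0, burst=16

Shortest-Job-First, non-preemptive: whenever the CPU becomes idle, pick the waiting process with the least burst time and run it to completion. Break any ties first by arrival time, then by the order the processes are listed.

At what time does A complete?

Gantt: | B 0-12 | A 12-25 | C 25-41 |
Completion: A=25  B=12  C=41
Turnaround (C−A): A=24  B=12  C=41

25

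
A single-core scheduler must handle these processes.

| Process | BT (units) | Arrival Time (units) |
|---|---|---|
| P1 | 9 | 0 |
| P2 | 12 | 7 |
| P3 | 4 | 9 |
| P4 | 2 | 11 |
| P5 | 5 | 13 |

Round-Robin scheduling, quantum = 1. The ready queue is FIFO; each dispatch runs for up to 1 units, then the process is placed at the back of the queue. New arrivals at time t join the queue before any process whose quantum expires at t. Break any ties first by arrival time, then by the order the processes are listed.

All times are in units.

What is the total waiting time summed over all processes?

Gantt: | P1 0-7 | P2 7-8 | P1 8-9 | P2 9-10 | P3 10-11 | P1 11-12 | P2 12-13 | P4 13-14 | P3 14-15 | P5 15-16 | P2 16-17 | P4 17-18 | P3 18-19 | P5 19-20 | P2 20-21 | P3 21-22 | P5 22-23 | P2 23-24 | P5 24-25 | P2 25-26 | P5 26-27 | P2 27-32 |
Completion: P1=12  P2=32  P3=22  P4=18  P5=27
Turnaround (C−A): P1=12  P2=25  P3=13  P4=7  P5=14
Waiting = turnaround − burst: P1=3, P2=13, P3=9, P4=5, P5=9
Total waiting = 3 + 13 + 9 + 5 + 9 = 39

39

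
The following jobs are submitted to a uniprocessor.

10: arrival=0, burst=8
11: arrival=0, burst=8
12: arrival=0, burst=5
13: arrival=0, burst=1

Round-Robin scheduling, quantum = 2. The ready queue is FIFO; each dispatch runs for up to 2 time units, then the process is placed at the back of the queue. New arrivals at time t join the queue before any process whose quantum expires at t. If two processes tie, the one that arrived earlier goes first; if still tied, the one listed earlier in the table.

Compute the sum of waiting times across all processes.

Gantt: | 10 0-2 | 11 2-4 | 12 4-6 | 13 6-7 | 10 7-9 | 11 9-11 | 12 11-13 | 10 13-15 | 11 15-17 | 12 17-18 | 10 18-20 | 11 20-22 |
Completion: 10=20  11=22  12=18  13=7
Turnaround (C−A): 10=20  11=22  12=18  13=7
Waiting = turnaround − burst: 10=12, 11=14, 12=13, 13=6
Total waiting = 12 + 14 + 13 + 6 = 45

45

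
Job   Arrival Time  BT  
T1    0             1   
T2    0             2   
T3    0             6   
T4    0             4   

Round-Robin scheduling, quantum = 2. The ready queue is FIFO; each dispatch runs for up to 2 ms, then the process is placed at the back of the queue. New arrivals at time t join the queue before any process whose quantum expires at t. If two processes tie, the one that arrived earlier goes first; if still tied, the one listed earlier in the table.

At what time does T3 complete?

Timeline: | T1 0-1 | T2 1-3 | T3 3-5 | T4 5-7 | T3 7-9 | T4 9-11 | T3 11-13 |
Completion: T1=1  T2=3  T3=13  T4=11

13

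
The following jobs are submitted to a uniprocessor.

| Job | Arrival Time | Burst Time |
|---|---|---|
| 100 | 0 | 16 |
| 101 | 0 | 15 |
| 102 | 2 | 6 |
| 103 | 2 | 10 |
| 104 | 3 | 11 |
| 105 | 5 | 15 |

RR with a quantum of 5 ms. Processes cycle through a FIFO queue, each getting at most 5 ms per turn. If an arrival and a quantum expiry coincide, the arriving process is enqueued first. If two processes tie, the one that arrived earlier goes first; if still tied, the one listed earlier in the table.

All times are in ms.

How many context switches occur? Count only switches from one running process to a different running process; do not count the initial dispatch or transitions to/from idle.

16

Schedule: | 100 0-5 | 101 5-10 | 102 10-15 | 103 15-20 | 104 20-25 | 105 25-30 | 100 30-35 | 101 35-40 | 102 40-41 | 103 41-46 | 104 46-51 | 105 51-56 | 100 56-61 | 101 61-66 | 104 66-67 | 105 67-72 | 100 72-73 |
Completion: 100=73  101=66  102=41  103=46  104=67  105=72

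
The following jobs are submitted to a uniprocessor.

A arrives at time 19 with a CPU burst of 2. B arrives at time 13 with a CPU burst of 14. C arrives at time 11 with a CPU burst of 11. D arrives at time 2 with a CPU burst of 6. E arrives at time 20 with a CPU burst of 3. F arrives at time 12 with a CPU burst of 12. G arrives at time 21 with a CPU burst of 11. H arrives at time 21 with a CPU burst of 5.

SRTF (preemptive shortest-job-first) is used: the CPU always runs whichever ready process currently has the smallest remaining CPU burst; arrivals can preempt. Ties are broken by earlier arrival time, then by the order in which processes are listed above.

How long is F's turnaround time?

43

Timeline: | idle 0-2 | D 2-8 | idle 8-11 | C 11-19 | A 19-21 | C 21-24 | E 24-27 | H 27-32 | G 32-43 | F 43-55 | B 55-69 |
Completion: A=21  B=69  C=24  D=8  E=27  F=55  G=43  H=32
Turnaround(F) = completion − arrival = 55 − 12 = 43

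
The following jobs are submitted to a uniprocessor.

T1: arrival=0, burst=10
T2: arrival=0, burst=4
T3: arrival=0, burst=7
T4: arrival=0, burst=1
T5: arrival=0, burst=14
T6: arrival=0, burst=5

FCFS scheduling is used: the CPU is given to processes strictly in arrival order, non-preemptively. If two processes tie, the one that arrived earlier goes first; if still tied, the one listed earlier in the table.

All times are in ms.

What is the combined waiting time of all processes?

103

Timeline: | T1 0-10 | T2 10-14 | T3 14-21 | T4 21-22 | T5 22-36 | T6 36-41 |
Completion: T1=10  T2=14  T3=21  T4=22  T5=36  T6=41
Turnaround (C−A): T1=10  T2=14  T3=21  T4=22  T5=36  T6=41
Waiting = turnaround − burst: T1=0, T2=10, T3=14, T4=21, T5=22, T6=36
Total waiting = 0 + 10 + 14 + 21 + 22 + 36 = 103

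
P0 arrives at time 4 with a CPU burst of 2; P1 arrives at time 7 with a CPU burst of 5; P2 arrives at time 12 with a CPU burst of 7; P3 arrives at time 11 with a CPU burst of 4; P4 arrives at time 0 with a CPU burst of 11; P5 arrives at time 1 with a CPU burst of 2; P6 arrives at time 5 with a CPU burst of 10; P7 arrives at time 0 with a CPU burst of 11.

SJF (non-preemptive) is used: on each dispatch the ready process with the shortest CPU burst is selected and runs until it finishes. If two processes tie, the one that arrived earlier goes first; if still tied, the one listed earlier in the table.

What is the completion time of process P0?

Gantt: | P4 0-11 | P5 11-13 | P0 13-15 | P3 15-19 | P1 19-24 | P2 24-31 | P6 31-41 | P7 41-52 |
Completion: P0=15  P1=24  P2=31  P3=19  P4=11  P5=13  P6=41  P7=52

15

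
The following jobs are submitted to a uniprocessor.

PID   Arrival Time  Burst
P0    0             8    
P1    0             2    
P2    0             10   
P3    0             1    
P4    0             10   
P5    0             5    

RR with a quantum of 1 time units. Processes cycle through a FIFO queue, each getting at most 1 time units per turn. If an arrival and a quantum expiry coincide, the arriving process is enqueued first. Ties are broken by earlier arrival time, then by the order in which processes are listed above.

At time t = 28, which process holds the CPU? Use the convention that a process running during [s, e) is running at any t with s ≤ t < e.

P4

Schedule: | P0 0-1 | P1 1-2 | P2 2-3 | P3 3-4 | P4 4-5 | P5 5-6 | P0 6-7 | P1 7-8 | P2 8-9 | P4 9-10 | P5 10-11 | P0 11-12 | P2 12-13 | P4 13-14 | P5 14-15 | P0 15-16 | P2 16-17 | P4 17-18 | P5 18-19 | P0 19-20 | P2 20-21 | P4 21-22 | P5 22-23 | P0 23-24 | P2 24-25 | P4 25-26 | P0 26-27 | P2 27-28 | P4 28-29 | P0 29-30 | P2 30-31 | P4 31-32 | P2 32-33 | P4 33-34 | P2 34-35 | P4 35-36 |
Completion: P0=30  P1=8  P2=35  P3=4  P4=36  P5=23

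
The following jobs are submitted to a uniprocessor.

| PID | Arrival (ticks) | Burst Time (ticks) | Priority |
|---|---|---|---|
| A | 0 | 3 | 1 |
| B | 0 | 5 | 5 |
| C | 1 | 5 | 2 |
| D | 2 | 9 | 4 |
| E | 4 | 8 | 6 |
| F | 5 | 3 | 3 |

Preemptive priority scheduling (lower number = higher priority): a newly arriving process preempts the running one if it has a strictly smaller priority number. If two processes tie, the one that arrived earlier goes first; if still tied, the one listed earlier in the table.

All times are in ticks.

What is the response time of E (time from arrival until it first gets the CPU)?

21

Gantt: | A 0-3 | C 3-8 | F 8-11 | D 11-20 | B 20-25 | E 25-33 |
Completion: A=3  B=25  C=8  D=20  E=33  F=11
Response(E) = first start − arrival = 25 − 4 = 21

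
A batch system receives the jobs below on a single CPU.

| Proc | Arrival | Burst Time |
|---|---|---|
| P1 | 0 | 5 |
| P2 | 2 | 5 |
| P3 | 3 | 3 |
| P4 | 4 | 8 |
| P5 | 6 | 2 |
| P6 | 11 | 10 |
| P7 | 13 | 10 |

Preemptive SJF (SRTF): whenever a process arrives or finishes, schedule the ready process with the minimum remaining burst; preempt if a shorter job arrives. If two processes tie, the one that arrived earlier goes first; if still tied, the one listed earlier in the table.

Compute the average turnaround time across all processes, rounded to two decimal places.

Schedule: | P1 0-5 | P3 5-8 | P5 8-10 | P2 10-15 | P4 15-23 | P6 23-33 | P7 33-43 |
Completion: P1=5  P2=15  P3=8  P4=23  P5=10  P6=33  P7=43
Turnaround (C−A): P1=5  P2=13  P3=5  P4=19  P5=4  P6=22  P7=30
Turnaround times: P1=5, P2=13, P3=5, P4=19, P5=4, P6=22, P7=30
Average turnaround = (5+13+5+19+4+22+30) / 7 = 98/7 = 14.00

14.00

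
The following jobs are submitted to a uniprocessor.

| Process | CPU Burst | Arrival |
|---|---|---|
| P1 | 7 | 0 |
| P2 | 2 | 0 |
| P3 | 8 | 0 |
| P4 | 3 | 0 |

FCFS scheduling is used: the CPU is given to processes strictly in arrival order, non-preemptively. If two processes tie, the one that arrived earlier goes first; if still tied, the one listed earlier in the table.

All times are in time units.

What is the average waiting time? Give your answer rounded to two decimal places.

8.25

Gantt: | P1 0-7 | P2 7-9 | P3 9-17 | P4 17-20 |
Completion: P1=7  P2=9  P3=17  P4=20
Waiting times: P1=0, P2=7, P3=9, P4=17
Average waiting = (0+7+9+17) / 4 = 33/4 = 8.25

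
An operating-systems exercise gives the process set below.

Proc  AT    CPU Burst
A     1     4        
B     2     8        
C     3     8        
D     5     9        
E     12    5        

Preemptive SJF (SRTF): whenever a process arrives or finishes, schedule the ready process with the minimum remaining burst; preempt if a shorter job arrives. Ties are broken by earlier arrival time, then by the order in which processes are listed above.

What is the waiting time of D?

21

Gantt: | idle 0-1 | A 1-5 | B 5-13 | E 13-18 | C 18-26 | D 26-35 |
Completion: A=5  B=13  C=26  D=35  E=18
Turnaround (C−A): A=4  B=11  C=23  D=30  E=6
Waiting(D) = turnaround − burst = 30 − 9 = 21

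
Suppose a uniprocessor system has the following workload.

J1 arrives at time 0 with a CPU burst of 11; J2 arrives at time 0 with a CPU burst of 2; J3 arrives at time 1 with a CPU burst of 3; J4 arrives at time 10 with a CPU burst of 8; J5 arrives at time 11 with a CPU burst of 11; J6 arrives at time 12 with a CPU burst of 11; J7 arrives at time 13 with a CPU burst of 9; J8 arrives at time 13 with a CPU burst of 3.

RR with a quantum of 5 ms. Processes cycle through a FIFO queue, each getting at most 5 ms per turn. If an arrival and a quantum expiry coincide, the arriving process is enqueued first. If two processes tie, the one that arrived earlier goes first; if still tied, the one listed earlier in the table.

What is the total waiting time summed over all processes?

189

Timeline: | J1 0-5 | J2 5-7 | J3 7-10 | J1 10-15 | J4 15-20 | J5 20-25 | J6 25-30 | J7 30-35 | J8 35-38 | J1 38-39 | J4 39-42 | J5 42-47 | J6 47-52 | J7 52-56 | J5 56-57 | J6 57-58 |
Completion: J1=39  J2=7  J3=10  J4=42  J5=57  J6=58  J7=56  J8=38
Turnaround (C−A): J1=39  J2=7  J3=9  J4=32  J5=46  J6=46  J7=43  J8=25
Waiting = turnaround − burst: J1=28, J2=5, J3=6, J4=24, J5=35, J6=35, J7=34, J8=22
Total waiting = 28 + 5 + 6 + 24 + 35 + 35 + 34 + 22 = 189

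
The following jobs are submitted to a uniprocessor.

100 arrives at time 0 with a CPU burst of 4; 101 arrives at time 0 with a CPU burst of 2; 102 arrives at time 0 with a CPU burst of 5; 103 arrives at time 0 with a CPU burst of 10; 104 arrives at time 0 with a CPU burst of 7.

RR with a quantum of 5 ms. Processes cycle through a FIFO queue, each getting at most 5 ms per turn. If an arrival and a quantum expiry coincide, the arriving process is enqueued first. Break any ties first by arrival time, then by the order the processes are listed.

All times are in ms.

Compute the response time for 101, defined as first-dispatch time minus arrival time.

Schedule: | 100 0-4 | 101 4-6 | 102 6-11 | 103 11-16 | 104 16-21 | 103 21-26 | 104 26-28 |
Completion: 100=4  101=6  102=11  103=26  104=28
Response(101) = first start − arrival = 4 − 0 = 4

4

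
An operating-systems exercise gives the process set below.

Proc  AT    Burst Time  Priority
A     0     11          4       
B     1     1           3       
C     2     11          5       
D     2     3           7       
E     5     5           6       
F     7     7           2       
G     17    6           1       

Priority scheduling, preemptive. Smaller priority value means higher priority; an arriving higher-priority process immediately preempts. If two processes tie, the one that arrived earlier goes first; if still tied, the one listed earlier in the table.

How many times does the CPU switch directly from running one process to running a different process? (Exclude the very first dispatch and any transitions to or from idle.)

9

Gantt: | A 0-1 | B 1-2 | A 2-7 | F 7-14 | A 14-17 | G 17-23 | A 23-25 | C 25-36 | E 36-41 | D 41-44 |
Completion: A=25  B=2  C=36  D=44  E=41  F=14  G=23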